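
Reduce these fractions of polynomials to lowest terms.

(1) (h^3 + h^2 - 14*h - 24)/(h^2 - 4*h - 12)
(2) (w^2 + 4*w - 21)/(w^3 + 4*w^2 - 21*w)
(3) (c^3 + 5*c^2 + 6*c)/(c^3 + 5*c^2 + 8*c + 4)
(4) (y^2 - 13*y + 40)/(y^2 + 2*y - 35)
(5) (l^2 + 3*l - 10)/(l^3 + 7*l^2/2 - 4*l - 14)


(1) = (h^2 - h - 12)/(h - 6)
(2) = 1/w
(3) = (c^2 + 3*c)/(c^2 + 3*c + 2)
(4) = (y - 8)/(y + 7)
(5) = (2*l + 10)/(2*l^2 + 11*l + 14)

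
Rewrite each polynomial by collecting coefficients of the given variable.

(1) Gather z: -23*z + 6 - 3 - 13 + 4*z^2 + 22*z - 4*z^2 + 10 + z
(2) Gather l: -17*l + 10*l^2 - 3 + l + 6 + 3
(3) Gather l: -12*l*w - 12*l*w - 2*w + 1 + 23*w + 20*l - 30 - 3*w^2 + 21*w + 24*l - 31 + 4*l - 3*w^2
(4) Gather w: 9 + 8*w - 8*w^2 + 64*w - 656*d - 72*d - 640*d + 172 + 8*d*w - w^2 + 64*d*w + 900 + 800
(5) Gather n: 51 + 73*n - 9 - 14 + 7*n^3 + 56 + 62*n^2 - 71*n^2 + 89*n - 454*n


(1) = 0
(2) = 10*l^2 - 16*l + 6
(3) = l*(48 - 24*w) - 6*w^2 + 42*w - 60
(4) = -1368*d - 9*w^2 + w*(72*d + 72) + 1881
(5) = 7*n^3 - 9*n^2 - 292*n + 84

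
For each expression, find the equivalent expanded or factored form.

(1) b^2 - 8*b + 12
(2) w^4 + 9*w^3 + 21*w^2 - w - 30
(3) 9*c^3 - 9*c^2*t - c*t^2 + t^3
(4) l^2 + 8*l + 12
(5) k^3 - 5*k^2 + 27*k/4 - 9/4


(1) = (b - 6)*(b - 2)
(2) = (w - 1)*(w + 2)*(w + 3)*(w + 5)
(3) = (-3*c + t)*(-c + t)*(3*c + t)
(4) = (l + 2)*(l + 6)
(5) = (k - 3)*(k - 3/2)*(k - 1/2)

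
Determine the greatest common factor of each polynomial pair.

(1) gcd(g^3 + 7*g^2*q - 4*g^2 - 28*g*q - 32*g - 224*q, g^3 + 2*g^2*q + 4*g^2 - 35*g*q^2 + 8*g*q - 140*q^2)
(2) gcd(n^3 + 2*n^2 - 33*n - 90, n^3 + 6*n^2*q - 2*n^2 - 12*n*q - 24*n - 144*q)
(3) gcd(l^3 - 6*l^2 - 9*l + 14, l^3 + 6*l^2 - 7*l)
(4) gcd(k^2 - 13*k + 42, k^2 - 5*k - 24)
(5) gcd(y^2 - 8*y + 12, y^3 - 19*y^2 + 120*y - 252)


(1) = g^2 + 7*g*q + 4*g + 28*q
(2) = gcd((n - 6)*(n + 3)*(n + 5), (n - 6)*(n + 4)*(n + 6*q)) = n - 6
(3) = gcd((l - 7)*(l - 1)*(l + 2), l*(l - 1)*(l + 7)) = l - 1
(4) = gcd((k - 7)*(k - 6), (k - 8)*(k + 3)) = 1
(5) = y - 6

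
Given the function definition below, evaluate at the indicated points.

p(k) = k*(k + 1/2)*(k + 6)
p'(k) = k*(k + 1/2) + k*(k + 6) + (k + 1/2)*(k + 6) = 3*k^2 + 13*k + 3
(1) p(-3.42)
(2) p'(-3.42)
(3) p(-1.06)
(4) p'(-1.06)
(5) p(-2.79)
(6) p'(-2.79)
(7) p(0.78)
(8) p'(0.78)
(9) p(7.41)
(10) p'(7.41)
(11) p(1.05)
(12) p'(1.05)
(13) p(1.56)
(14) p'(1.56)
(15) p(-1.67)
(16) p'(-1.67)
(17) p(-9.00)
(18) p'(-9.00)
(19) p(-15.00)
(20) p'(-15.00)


(1) = 25.76
(2) = -6.37
(3) = 2.93
(4) = -7.41
(5) = 20.51
(6) = -9.92
(7) = 6.77
(8) = 14.97
(9) = 786.00
(10) = 264.05
(11) = 11.47
(12) = 19.96
(13) = 24.29
(14) = 30.58
(15) = 8.46
(16) = -10.34
(17) = -229.50
(18) = 129.00
(19) = -1957.50
(20) = 483.00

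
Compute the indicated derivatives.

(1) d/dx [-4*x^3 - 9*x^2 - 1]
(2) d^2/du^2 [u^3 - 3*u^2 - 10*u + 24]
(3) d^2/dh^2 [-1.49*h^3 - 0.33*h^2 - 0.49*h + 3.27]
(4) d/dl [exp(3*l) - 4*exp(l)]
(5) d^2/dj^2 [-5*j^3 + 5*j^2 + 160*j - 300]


(1) = 6*x*(-2*x - 3)
(2) = 6*u - 6
(3) = -8.94*h - 0.66
(4) = (3*exp(2*l) - 4)*exp(l)
(5) = 10 - 30*j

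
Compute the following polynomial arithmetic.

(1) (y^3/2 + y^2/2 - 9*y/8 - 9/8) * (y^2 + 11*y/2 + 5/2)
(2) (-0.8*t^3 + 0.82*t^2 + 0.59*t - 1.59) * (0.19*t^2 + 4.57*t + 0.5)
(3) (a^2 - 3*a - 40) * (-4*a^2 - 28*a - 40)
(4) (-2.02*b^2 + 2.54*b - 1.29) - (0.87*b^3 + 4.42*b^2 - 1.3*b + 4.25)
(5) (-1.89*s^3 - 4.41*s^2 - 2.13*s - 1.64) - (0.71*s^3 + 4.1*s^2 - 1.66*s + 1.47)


(1) = y^5/2 + 13*y^4/4 + 23*y^3/8 - 97*y^2/16 - 9*y - 45/16
(2) = -0.152*t^5 - 3.5002*t^4 + 3.4595*t^3 + 2.8042*t^2 - 6.9713*t - 0.795
(3) = -4*a^4 - 16*a^3 + 204*a^2 + 1240*a + 1600
(4) = -0.87*b^3 - 6.44*b^2 + 3.84*b - 5.54
(5) = -2.6*s^3 - 8.51*s^2 - 0.47*s - 3.11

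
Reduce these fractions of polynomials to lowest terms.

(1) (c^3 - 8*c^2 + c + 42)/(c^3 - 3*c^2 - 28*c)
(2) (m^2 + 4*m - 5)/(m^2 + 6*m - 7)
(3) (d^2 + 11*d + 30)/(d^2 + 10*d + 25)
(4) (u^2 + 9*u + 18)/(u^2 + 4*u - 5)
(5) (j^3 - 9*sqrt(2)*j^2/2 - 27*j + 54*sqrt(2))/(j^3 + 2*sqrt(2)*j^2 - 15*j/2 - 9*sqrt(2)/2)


(1) = (c^2 - c - 6)/(c^2 + 4*c)
(2) = (m + 5)/(m + 7)
(3) = (d + 6)/(d + 5)
(4) = (u^2 + 9*u + 18)/(u^2 + 4*u - 5)
(5) = (4*j - 24*sqrt(2))/(4*j + 2*sqrt(2))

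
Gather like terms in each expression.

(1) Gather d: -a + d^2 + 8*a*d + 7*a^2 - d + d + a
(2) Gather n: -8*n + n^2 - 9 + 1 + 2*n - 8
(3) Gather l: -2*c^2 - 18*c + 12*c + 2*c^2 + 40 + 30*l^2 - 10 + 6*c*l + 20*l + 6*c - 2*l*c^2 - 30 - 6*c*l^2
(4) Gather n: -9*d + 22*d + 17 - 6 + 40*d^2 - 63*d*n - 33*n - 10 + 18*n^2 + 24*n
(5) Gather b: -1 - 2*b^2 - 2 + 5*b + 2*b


(1) = 7*a^2 + 8*a*d + d^2
(2) = n^2 - 6*n - 16
(3) = l^2*(30 - 6*c) + l*(-2*c^2 + 6*c + 20)
(4) = 40*d^2 + 13*d + 18*n^2 + n*(-63*d - 9) + 1
(5) = -2*b^2 + 7*b - 3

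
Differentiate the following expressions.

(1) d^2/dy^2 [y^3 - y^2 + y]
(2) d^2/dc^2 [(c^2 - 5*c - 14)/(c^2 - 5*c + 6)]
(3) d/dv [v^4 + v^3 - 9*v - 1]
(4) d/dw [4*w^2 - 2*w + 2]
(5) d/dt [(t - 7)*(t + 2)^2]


(1) = 6*y - 2
(2) = 40*(-3*c^2 + 15*c - 19)/(c^6 - 15*c^5 + 93*c^4 - 305*c^3 + 558*c^2 - 540*c + 216)
(3) = 4*v^3 + 3*v^2 - 9
(4) = 8*w - 2
(5) = 3*(t - 4)*(t + 2)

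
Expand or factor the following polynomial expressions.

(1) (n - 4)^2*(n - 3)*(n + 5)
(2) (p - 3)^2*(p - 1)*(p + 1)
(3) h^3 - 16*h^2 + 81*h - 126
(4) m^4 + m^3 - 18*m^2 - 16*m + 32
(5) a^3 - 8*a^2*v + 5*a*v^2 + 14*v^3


(1) = n^4 - 6*n^3 - 15*n^2 + 152*n - 240
(2) = p^4 - 6*p^3 + 8*p^2 + 6*p - 9
(3) = (h - 7)*(h - 6)*(h - 3)
(4) = (m - 4)*(m - 1)*(m + 2)*(m + 4)
(5) = (a - 7*v)*(a - 2*v)*(a + v)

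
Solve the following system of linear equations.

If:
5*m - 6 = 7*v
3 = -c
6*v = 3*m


Then:
c = -3
m = 4
v = 2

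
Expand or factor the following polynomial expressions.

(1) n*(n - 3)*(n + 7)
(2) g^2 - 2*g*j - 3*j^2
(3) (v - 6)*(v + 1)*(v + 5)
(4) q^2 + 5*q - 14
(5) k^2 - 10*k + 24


(1) = n^3 + 4*n^2 - 21*n
(2) = (g - 3*j)*(g + j)
(3) = v^3 - 31*v - 30
(4) = (q - 2)*(q + 7)
(5) = (k - 6)*(k - 4)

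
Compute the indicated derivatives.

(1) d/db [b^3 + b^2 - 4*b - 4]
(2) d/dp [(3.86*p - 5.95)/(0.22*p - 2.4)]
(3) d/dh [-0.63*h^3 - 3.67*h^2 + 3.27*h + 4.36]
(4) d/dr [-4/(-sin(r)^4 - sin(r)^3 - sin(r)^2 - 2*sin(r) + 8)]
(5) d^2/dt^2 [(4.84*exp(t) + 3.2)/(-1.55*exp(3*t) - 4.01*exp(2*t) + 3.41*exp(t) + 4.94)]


(1) = 3*b^2 + 2*b - 4
(2) = (19.092 - 1.7501*p)/(0.22*p - 2.4)^3
(3) = -1.89*h^2 - 7.34*h + 3.27
(4) = 4*(-3*sin(r)^2 - 5*sin(r) + sin(3*r) - 2)*cos(r)/((sin(r) + 2)^2*(sin(r)^3 - sin(r)^2 + 3*sin(r) - 4)^2)
(5) = (-46.5124*exp(6*t) - 159.44106*exp(5*t) - 398.940564*exp(4*t) - 719.959164*exp(3*t) - 664.515216*exp(2*t) - 209.238504*exp(t) - 64.208144)*exp(t)/(3.723875*exp(9*t) + 28.902075*exp(8*t) + 50.19489*exp(7*t) - 98.292979*exp(6*t) - 294.656178*exp(5*t) + 58.241181*exp(4*t) + 479.125243*exp(3*t) + 121.246866*exp(2*t) - 249.648828*exp(t) - 120.553784)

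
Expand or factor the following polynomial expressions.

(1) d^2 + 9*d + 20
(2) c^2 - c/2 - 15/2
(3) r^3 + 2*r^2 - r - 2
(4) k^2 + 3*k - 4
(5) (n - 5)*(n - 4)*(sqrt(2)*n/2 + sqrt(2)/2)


(1) = (d + 4)*(d + 5)
(2) = (c - 3)*(c + 5/2)
(3) = (r - 1)*(r + 1)*(r + 2)
(4) = (k - 1)*(k + 4)
(5) = sqrt(2)*n^3/2 - 4*sqrt(2)*n^2 + 11*sqrt(2)*n/2 + 10*sqrt(2)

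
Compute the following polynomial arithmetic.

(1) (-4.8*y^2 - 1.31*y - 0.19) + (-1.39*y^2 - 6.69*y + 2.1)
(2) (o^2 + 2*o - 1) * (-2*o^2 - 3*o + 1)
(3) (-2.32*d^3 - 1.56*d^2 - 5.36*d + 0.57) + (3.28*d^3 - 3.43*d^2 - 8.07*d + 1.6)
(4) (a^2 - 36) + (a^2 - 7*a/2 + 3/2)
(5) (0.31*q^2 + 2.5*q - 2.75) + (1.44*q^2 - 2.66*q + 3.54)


(1) = -6.19*y^2 - 8.0*y + 1.91
(2) = -2*o^4 - 7*o^3 - 3*o^2 + 5*o - 1
(3) = 0.96*d^3 - 4.99*d^2 - 13.43*d + 2.17
(4) = 2*a^2 - 7*a/2 - 69/2
(5) = 1.75*q^2 - 0.16*q + 0.79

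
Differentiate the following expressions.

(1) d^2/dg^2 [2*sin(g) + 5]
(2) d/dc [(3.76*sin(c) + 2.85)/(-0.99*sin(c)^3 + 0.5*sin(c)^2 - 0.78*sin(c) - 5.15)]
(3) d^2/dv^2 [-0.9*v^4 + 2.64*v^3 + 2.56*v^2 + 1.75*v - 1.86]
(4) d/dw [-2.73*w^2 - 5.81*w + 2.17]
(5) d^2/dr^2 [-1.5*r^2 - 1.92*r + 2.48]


(1) = -2*sin(g)
(2) = (7.4448*sin(c)^3 + 6.5845*sin(c)^2 - 2.85*sin(c) - 17.141)*cos(c)/(0.9801*sin(c)^6 - 0.99*sin(c)^5 + 1.7944*sin(c)^4 + 9.417*sin(c)^3 - 4.5416*sin(c)^2 + 8.034*sin(c) + 26.5225)
(3) = -10.8*v^2 + 15.84*v + 5.12
(4) = -5.46*w - 5.81
(5) = -3.00000000000000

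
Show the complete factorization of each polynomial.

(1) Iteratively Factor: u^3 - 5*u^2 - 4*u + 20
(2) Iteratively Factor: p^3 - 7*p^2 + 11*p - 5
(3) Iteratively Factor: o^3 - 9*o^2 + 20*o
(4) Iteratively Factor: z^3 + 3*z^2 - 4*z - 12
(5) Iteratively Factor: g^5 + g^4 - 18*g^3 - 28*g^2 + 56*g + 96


(1) = (u - 2)*(u^2 - 3*u - 10) = (u - 5)*(u - 2)*(u + 2)
(2) = (p - 1)*(p^2 - 6*p + 5) = (p - 1)^2*(p - 5)
(3) = (o - 4)*(o^2 - 5*o) = (o - 5)*(o - 4)*(o)
(4) = (z + 2)*(z^2 + z - 6) = (z + 2)*(z + 3)*(z - 2)
(5) = (g + 2)*(g^4 - g^3 - 16*g^2 + 4*g + 48) = (g + 2)^2*(g^3 - 3*g^2 - 10*g + 24) = (g + 2)^2*(g + 3)*(g^2 - 6*g + 8) = (g - 4)*(g + 2)^2*(g + 3)*(g - 2)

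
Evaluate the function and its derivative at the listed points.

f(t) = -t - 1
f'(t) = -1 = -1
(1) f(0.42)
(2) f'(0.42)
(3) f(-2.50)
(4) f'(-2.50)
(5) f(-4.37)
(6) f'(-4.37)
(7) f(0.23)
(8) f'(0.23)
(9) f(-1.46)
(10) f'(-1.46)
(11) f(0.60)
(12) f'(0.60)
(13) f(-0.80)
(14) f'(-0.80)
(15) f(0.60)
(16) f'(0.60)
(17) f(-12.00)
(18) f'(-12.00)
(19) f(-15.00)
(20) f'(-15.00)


(1) = -1.42
(2) = -1.00
(3) = 1.50
(4) = -1.00
(5) = 3.37
(6) = -1.00
(7) = -1.23
(8) = -1.00
(9) = 0.46
(10) = -1.00
(11) = -1.60
(12) = -1.00
(13) = -0.20
(14) = -1.00
(15) = -1.60
(16) = -1.00
(17) = 11.00
(18) = -1.00
(19) = 14.00
(20) = -1.00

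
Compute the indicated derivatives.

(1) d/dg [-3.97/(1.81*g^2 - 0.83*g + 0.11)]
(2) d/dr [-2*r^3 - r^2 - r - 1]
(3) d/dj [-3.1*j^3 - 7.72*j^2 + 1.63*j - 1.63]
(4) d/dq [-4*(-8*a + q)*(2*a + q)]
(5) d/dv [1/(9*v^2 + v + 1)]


(1) = (14.3714*g - 3.2951)/(1.81*g^2 - 0.83*g + 0.11)^2
(2) = -6*r^2 - 2*r - 1
(3) = -9.3*j^2 - 15.44*j + 1.63
(4) = 24*a - 8*q
(5) = (-18*v - 1)/(9*v^2 + v + 1)^2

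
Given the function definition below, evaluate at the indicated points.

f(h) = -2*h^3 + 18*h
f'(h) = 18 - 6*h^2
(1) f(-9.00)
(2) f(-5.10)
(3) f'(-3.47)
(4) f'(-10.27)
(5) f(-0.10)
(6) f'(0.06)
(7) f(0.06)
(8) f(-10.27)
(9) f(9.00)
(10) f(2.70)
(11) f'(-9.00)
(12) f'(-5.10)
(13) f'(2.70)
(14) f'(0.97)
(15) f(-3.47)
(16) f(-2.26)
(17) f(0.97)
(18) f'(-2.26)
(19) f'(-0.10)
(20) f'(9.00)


(1) = 1296.00
(2) = 173.50
(3) = -54.25
(4) = -614.84
(5) = -1.80
(6) = 17.98
(7) = 1.08
(8) = 1981.55
(9) = -1296.00
(10) = 9.23
(11) = -468.00
(12) = -138.06
(13) = -25.74
(14) = 12.35
(15) = 21.10
(16) = -17.59
(17) = 15.63
(18) = -12.65
(19) = 17.94
(20) = -468.00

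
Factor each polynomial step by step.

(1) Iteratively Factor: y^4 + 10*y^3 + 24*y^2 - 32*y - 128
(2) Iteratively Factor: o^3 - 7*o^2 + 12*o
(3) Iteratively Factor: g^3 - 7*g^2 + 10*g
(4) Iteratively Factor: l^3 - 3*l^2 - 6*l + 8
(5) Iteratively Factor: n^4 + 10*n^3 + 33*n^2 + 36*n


(1) = (y + 4)*(y^3 + 6*y^2 - 32) = (y + 4)^2*(y^2 + 2*y - 8) = (y - 2)*(y + 4)^2*(y + 4)
(2) = (o)*(o^2 - 7*o + 12) = o*(o - 4)*(o - 3)
(3) = (g - 5)*(g^2 - 2*g) = g*(g - 5)*(g - 2)
(4) = (l - 1)*(l^2 - 2*l - 8) = (l - 1)*(l + 2)*(l - 4)
(5) = (n)*(n^3 + 10*n^2 + 33*n + 36) = n*(n + 3)*(n^2 + 7*n + 12) = n*(n + 3)^2*(n + 4)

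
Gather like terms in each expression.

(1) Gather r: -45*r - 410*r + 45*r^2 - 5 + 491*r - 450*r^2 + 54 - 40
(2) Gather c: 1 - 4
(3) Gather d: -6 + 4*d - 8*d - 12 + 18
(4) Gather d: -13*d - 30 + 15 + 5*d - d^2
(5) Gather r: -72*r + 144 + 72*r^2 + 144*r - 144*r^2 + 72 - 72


(1) = -405*r^2 + 36*r + 9
(2) = -3
(3) = -4*d
(4) = -d^2 - 8*d - 15
(5) = -72*r^2 + 72*r + 144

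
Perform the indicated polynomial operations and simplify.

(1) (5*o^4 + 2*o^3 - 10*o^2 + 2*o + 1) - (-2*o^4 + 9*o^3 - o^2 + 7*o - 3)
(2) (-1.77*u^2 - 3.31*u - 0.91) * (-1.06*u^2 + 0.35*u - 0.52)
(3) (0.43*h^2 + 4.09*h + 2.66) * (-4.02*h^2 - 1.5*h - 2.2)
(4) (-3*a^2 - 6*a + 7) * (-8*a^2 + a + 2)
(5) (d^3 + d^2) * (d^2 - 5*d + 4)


(1) = 7*o^4 - 7*o^3 - 9*o^2 - 5*o + 4
(2) = 1.8762*u^4 + 2.8891*u^3 + 0.7265*u^2 + 1.4027*u + 0.4732
(3) = -1.7286*h^4 - 17.0868*h^3 - 17.7742*h^2 - 12.988*h - 5.852
(4) = 24*a^4 + 45*a^3 - 68*a^2 - 5*a + 14
(5) = d^5 - 4*d^4 - d^3 + 4*d^2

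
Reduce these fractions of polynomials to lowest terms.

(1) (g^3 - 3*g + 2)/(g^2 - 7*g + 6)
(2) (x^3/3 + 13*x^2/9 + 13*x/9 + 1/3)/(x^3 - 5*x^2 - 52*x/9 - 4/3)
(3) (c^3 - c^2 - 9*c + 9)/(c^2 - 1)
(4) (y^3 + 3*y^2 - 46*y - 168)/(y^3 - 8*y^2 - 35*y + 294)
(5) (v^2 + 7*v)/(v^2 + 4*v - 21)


(1) = (g^2 + g - 2)/(g - 6)
(2) = (x^2 + 4*x + 3)/(3*x^2 - 16*x - 12)
(3) = (c^2 - 9)/(c + 1)
(4) = (y + 4)/(y - 7)
(5) = v/(v - 3)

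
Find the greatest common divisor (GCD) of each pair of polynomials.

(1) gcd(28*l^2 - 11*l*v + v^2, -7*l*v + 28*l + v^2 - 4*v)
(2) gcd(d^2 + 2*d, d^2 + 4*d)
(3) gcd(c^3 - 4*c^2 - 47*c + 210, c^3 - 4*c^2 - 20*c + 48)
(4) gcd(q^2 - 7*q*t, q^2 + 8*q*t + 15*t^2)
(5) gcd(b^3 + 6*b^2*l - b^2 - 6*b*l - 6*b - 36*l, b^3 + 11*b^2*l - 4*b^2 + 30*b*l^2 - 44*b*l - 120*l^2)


(1) = -7*l + v
(2) = d
(3) = c - 6
(4) = 1
(5) = gcd((b - 3)*(b + 2)*(b + 6*l), (b - 4)*(b + 5*l)*(b + 6*l)) = b + 6*l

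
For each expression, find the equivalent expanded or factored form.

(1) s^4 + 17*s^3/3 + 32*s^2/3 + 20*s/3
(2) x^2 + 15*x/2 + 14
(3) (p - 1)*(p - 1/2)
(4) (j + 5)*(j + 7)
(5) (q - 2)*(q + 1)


(1) = s*(s + 5/3)*(s + 2)^2
(2) = (x + 7/2)*(x + 4)
(3) = p^2 - 3*p/2 + 1/2
(4) = j^2 + 12*j + 35
(5) = q^2 - q - 2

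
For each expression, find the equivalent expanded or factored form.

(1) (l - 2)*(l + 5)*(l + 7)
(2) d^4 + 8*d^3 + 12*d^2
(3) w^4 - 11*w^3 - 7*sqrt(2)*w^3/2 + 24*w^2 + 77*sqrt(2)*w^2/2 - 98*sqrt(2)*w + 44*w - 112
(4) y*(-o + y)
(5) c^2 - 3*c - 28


(1) = l^3 + 10*l^2 + 11*l - 70
(2) = d^2*(d + 2)*(d + 6)
(3) = (w - 7)*(w - 4)*(w - 4*sqrt(2))*(w + sqrt(2)/2)
(4) = -o*y + y^2
(5) = (c - 7)*(c + 4)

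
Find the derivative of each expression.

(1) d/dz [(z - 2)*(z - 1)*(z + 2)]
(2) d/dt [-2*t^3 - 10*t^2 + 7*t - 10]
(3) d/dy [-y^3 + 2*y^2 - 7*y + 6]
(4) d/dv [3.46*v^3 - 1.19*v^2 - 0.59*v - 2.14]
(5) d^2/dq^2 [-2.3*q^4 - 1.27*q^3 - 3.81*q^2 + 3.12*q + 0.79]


(1) = 3*z^2 - 2*z - 4
(2) = -6*t^2 - 20*t + 7
(3) = -3*y^2 + 4*y - 7
(4) = 10.38*v^2 - 2.38*v - 0.59
(5) = -27.6*q^2 - 7.62*q - 7.62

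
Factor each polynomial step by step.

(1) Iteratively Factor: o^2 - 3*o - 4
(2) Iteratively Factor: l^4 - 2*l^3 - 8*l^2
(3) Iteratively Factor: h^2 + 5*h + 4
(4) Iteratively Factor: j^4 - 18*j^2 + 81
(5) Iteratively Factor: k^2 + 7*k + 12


(1) = (o - 4)*(o + 1)
(2) = (l - 4)*(l^3 + 2*l^2) = (l - 4)*(l + 2)*(l^2) = l*(l - 4)*(l + 2)*(l)
(3) = (h + 4)*(h + 1)
(4) = (j - 3)*(j^3 + 3*j^2 - 9*j - 27) = (j - 3)*(j + 3)*(j^2 - 9) = (j - 3)*(j + 3)^2*(j - 3)
(5) = (k + 4)*(k + 3)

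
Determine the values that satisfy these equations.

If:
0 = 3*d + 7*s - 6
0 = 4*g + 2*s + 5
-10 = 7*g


Then:
d = 7/6
g = -10/7
s = 5/14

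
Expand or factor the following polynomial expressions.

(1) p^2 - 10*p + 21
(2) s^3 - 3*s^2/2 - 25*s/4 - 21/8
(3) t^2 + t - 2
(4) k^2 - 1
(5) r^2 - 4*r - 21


(1) = (p - 7)*(p - 3)
(2) = (s - 7/2)*(s + 1/2)*(s + 3/2)
(3) = (t - 1)*(t + 2)
(4) = (k - 1)*(k + 1)
(5) = (r - 7)*(r + 3)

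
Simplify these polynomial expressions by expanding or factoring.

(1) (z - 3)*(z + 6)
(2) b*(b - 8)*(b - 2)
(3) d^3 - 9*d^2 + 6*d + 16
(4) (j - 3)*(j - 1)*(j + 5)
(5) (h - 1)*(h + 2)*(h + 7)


(1) = z^2 + 3*z - 18
(2) = b^3 - 10*b^2 + 16*b
(3) = (d - 8)*(d - 2)*(d + 1)
(4) = j^3 + j^2 - 17*j + 15
(5) = h^3 + 8*h^2 + 5*h - 14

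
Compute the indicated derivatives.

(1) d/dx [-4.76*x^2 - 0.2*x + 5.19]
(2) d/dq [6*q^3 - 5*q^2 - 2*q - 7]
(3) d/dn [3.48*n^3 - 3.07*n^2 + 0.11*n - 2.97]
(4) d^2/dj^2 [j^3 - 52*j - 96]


(1) = -9.52*x - 0.2
(2) = 18*q^2 - 10*q - 2
(3) = 10.44*n^2 - 6.14*n + 0.11
(4) = 6*j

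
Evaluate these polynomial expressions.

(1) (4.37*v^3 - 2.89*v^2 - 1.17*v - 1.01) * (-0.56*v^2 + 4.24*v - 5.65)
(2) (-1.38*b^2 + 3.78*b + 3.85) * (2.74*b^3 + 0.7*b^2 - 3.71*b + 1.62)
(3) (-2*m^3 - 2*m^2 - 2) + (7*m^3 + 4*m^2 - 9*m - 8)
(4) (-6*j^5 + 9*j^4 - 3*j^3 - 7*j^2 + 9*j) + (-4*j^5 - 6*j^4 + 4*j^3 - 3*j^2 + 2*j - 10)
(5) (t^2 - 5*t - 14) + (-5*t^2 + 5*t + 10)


(1) = -2.4472*v^5 + 20.1472*v^4 - 36.2889*v^3 + 11.9333*v^2 + 2.3281*v + 5.7065
(2) = -3.7812*b^5 + 9.3912*b^4 + 18.3148*b^3 - 13.5644*b^2 - 8.1599*b + 6.237
(3) = 5*m^3 + 2*m^2 - 9*m - 10
(4) = -10*j^5 + 3*j^4 + j^3 - 10*j^2 + 11*j - 10
(5) = -4*t^2 - 4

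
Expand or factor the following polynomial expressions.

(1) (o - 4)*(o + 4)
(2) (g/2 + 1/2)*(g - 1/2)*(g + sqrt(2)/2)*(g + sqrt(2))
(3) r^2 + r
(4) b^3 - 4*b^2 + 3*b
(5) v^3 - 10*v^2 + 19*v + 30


(1) = o^2 - 16
(2) = g^4/2 + g^3/4 + 3*sqrt(2)*g^3/4 + g^2/4 + 3*sqrt(2)*g^2/8 - 3*sqrt(2)*g/8 + g/4 - 1/4
(3) = r*(r + 1)
(4) = b*(b - 3)*(b - 1)
(5) = (v - 6)*(v - 5)*(v + 1)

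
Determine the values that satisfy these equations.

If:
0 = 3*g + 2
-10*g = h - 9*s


Then:
g = -2/3
h = 9*s + 20/3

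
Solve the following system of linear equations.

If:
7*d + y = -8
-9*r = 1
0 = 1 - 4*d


Then:
d = 1/4
r = -1/9
y = -39/4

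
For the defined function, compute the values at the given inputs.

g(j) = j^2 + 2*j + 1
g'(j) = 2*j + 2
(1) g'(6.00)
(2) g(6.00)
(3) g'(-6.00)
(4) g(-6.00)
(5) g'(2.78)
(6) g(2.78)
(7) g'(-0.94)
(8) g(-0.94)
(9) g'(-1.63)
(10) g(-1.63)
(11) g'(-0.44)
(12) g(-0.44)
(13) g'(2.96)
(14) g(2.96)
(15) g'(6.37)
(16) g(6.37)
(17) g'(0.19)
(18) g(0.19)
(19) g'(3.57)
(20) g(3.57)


(1) = 14.00
(2) = 49.00
(3) = -10.00
(4) = 25.00
(5) = 7.56
(6) = 14.29
(7) = 0.12
(8) = 0.00
(9) = -1.26
(10) = 0.40
(11) = 1.12
(12) = 0.31
(13) = 7.92
(14) = 15.68
(15) = 14.74
(16) = 54.32
(17) = 2.38
(18) = 1.42
(19) = 9.14
(20) = 20.88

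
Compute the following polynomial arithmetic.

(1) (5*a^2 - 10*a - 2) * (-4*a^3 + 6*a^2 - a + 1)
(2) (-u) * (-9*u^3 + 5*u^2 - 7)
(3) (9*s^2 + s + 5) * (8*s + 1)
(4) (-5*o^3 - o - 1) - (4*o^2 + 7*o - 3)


(1) = -20*a^5 + 70*a^4 - 57*a^3 + 3*a^2 - 8*a - 2
(2) = 9*u^4 - 5*u^3 + 7*u
(3) = 72*s^3 + 17*s^2 + 41*s + 5
(4) = -5*o^3 - 4*o^2 - 8*o + 2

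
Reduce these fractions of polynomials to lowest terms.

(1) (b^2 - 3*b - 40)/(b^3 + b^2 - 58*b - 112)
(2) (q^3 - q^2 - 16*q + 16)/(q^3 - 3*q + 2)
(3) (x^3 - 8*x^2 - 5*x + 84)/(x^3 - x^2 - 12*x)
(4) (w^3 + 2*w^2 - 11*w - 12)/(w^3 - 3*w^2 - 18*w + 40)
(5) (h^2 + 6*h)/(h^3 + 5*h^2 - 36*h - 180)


(1) = (b + 5)/(b^2 + 9*b + 14)
(2) = (q^2 - 16)/(q^2 + q - 2)
(3) = (x - 7)/x
(4) = (w^2 - 2*w - 3)/(w^2 - 7*w + 10)
(5) = h/(h^2 - h - 30)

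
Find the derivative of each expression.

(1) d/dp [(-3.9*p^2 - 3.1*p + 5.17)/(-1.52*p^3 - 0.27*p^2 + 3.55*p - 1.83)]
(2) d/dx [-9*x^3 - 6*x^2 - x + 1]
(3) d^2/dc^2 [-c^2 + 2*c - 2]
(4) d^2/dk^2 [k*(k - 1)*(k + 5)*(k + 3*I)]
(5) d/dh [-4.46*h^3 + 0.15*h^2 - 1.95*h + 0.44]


(1) = (-5.928*p^4 - 9.424*p^3 + 8.8932*p^2 + 17.0658*p - 12.6805)/(2.3104*p^6 + 0.8208*p^5 - 10.7191*p^4 + 3.6462*p^3 + 13.5907*p^2 - 12.993*p + 3.3489)
(2) = -27*x^2 - 12*x - 1
(3) = -2
(4) = 12*k^2 + k*(24 + 18*I) - 10 + 24*I
(5) = -13.38*h^2 + 0.3*h - 1.95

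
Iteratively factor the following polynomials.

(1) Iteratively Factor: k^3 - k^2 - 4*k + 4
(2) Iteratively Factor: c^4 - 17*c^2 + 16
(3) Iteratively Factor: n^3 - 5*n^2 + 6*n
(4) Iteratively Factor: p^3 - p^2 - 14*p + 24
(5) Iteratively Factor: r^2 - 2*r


(1) = (k + 2)*(k^2 - 3*k + 2) = (k - 2)*(k + 2)*(k - 1)
(2) = (c - 4)*(c^3 + 4*c^2 - c - 4) = (c - 4)*(c + 4)*(c^2 - 1) = (c - 4)*(c - 1)*(c + 4)*(c + 1)
(3) = (n)*(n^2 - 5*n + 6) = n*(n - 3)*(n - 2)
(4) = (p - 3)*(p^2 + 2*p - 8) = (p - 3)*(p + 4)*(p - 2)
(5) = (r)*(r - 2)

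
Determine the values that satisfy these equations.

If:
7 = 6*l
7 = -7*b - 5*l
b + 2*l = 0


Then:
No Solution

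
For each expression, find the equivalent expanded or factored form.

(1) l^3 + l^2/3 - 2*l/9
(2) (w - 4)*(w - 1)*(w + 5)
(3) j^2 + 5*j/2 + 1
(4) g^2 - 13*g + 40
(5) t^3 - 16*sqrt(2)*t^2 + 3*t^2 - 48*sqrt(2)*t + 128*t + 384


(1) = l*(l - 1/3)*(l + 2/3)
(2) = w^3 - 21*w + 20
(3) = (j + 1/2)*(j + 2)
(4) = (g - 8)*(g - 5)
(5) = (t + 3)*(t - 8*sqrt(2))^2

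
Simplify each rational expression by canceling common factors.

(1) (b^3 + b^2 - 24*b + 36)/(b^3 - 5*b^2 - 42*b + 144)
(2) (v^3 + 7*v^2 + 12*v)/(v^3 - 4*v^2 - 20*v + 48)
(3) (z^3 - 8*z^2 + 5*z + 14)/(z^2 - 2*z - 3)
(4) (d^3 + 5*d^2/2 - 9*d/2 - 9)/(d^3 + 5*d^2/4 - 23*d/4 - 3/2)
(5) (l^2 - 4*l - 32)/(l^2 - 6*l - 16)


(1) = (b - 2)/(b - 8)
(2) = (v^2 + 3*v)/(v^2 - 8*v + 12)
(3) = (z^2 - 9*z + 14)/(z - 3)
(4) = (4*d + 6)/(4*d + 1)
(5) = (l + 4)/(l + 2)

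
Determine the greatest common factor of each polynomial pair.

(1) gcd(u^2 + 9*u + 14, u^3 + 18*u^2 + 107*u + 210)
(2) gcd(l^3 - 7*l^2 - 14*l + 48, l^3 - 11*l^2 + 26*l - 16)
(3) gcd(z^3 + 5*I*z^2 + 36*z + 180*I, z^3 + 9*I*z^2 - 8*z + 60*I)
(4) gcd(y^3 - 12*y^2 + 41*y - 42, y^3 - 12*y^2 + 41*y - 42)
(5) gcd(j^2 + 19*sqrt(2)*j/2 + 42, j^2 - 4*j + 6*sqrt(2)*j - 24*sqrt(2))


(1) = gcd((u + 2)*(u + 7), (u + 5)*(u + 6)*(u + 7)) = u + 7
(2) = gcd((l - 8)*(l - 2)*(l + 3), (l - 8)*(l - 2)*(l - 1)) = l^2 - 10*l + 16
(3) = gcd((z - 6*I)*(z + 5*I)*(z + 6*I), (z - 2*I)*(z + 5*I)*(z + 6*I)) = z^2 + 11*I*z - 30
(4) = y^3 - 12*y^2 + 41*y - 42
(5) = gcd((j + 7*sqrt(2)/2)*(j + 6*sqrt(2)), (j - 4)*(j + 6*sqrt(2))) = j + 6*sqrt(2)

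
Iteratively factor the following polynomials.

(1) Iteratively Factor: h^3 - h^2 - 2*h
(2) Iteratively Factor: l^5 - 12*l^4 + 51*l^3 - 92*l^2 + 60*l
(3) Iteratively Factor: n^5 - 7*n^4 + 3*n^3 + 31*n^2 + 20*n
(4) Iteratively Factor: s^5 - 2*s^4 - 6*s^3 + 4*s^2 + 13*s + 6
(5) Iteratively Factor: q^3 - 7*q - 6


(1) = (h + 1)*(h^2 - 2*h) = h*(h + 1)*(h - 2)
(2) = (l - 3)*(l^4 - 9*l^3 + 24*l^2 - 20*l) = (l - 3)*(l - 2)*(l^3 - 7*l^2 + 10*l) = (l - 5)*(l - 3)*(l - 2)*(l^2 - 2*l) = l*(l - 5)*(l - 3)*(l - 2)*(l - 2)
(3) = (n + 1)*(n^4 - 8*n^3 + 11*n^2 + 20*n) = (n - 5)*(n + 1)*(n^3 - 3*n^2 - 4*n) = (n - 5)*(n - 4)*(n + 1)*(n^2 + n) = n*(n - 5)*(n - 4)*(n + 1)*(n + 1)
(4) = (s - 2)*(s^4 - 6*s^2 - 8*s - 3) = (s - 2)*(s + 1)*(s^3 - s^2 - 5*s - 3) = (s - 2)*(s + 1)^2*(s^2 - 2*s - 3) = (s - 2)*(s + 1)^3*(s - 3)
(5) = (q + 2)*(q^2 - 2*q - 3) = (q + 1)*(q + 2)*(q - 3)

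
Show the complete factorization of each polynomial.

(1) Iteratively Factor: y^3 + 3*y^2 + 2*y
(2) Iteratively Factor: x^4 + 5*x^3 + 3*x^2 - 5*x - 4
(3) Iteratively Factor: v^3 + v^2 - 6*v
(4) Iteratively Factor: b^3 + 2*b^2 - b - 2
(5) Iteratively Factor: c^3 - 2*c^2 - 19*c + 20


(1) = (y)*(y^2 + 3*y + 2) = y*(y + 2)*(y + 1)
(2) = (x + 4)*(x^3 + x^2 - x - 1) = (x + 1)*(x + 4)*(x^2 - 1) = (x - 1)*(x + 1)*(x + 4)*(x + 1)
(3) = (v - 2)*(v^2 + 3*v) = v*(v - 2)*(v + 3)
(4) = (b + 2)*(b^2 - 1) = (b - 1)*(b + 2)*(b + 1)
(5) = (c - 5)*(c^2 + 3*c - 4) = (c - 5)*(c - 1)*(c + 4)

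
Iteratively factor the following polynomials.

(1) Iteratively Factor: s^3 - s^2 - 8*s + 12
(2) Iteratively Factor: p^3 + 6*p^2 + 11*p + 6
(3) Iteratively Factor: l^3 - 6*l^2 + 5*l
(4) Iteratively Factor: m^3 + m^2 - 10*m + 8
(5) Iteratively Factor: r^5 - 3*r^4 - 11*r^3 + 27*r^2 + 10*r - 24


(1) = (s + 3)*(s^2 - 4*s + 4) = (s - 2)*(s + 3)*(s - 2)
(2) = (p + 3)*(p^2 + 3*p + 2) = (p + 2)*(p + 3)*(p + 1)
(3) = (l - 5)*(l^2 - l) = (l - 5)*(l - 1)*(l)
(4) = (m + 4)*(m^2 - 3*m + 2) = (m - 2)*(m + 4)*(m - 1)
(5) = (r - 4)*(r^4 + r^3 - 7*r^2 - r + 6) = (r - 4)*(r - 2)*(r^3 + 3*r^2 - r - 3) = (r - 4)*(r - 2)*(r + 3)*(r^2 - 1) = (r - 4)*(r - 2)*(r + 1)*(r + 3)*(r - 1)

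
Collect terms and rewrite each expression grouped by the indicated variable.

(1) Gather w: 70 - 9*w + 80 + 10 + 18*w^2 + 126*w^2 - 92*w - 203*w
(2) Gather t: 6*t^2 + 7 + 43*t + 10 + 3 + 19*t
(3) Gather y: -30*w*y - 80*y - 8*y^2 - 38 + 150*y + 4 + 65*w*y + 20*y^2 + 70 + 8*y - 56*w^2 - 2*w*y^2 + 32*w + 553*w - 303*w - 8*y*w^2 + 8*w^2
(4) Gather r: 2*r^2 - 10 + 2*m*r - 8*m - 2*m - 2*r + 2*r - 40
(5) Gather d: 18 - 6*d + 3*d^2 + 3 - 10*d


(1) = 144*w^2 - 304*w + 160
(2) = 6*t^2 + 62*t + 20
(3) = -48*w^2 + 282*w + y^2*(12 - 2*w) + y*(-8*w^2 + 35*w + 78) + 36
(4) = 2*m*r - 10*m + 2*r^2 - 50
(5) = 3*d^2 - 16*d + 21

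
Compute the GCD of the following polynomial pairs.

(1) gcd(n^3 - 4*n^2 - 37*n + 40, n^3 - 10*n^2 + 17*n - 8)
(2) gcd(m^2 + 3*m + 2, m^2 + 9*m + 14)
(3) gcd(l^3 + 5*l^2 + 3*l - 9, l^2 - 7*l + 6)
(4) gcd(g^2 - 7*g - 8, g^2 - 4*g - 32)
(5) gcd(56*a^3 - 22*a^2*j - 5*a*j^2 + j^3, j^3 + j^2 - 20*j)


(1) = n^2 - 9*n + 8
(2) = m + 2
(3) = gcd((l - 1)*(l + 3)^2, (l - 6)*(l - 1)) = l - 1
(4) = gcd((g - 8)*(g + 1), (g - 8)*(g + 4)) = g - 8
(5) = gcd((-7*a + j)*(-2*a + j)*(4*a + j), j*(j - 4)*(j + 5)) = 1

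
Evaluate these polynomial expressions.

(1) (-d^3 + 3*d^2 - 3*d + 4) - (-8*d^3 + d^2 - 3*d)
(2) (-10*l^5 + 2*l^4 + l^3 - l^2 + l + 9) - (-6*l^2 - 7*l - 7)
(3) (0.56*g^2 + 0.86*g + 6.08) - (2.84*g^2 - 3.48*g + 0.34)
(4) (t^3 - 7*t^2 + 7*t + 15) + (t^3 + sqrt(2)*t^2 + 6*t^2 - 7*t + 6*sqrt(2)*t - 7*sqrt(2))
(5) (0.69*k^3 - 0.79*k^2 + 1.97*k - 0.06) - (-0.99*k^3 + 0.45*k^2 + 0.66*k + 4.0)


(1) = 7*d^3 + 2*d^2 + 4
(2) = -10*l^5 + 2*l^4 + l^3 + 5*l^2 + 8*l + 16
(3) = -2.28*g^2 + 4.34*g + 5.74
(4) = 2*t^3 - t^2 + sqrt(2)*t^2 + 6*sqrt(2)*t - 7*sqrt(2) + 15
(5) = 1.68*k^3 - 1.24*k^2 + 1.31*k - 4.06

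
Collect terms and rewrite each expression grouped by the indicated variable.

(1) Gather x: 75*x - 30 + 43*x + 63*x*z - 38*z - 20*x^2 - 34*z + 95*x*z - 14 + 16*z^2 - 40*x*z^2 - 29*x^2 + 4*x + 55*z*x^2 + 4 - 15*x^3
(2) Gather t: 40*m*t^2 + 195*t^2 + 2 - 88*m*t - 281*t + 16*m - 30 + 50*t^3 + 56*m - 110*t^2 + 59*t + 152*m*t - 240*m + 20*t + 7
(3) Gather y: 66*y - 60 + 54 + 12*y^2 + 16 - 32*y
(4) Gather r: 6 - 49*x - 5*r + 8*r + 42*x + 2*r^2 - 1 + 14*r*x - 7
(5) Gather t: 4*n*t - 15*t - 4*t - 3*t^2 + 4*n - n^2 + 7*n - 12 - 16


(1) = -15*x^3 + x^2*(55*z - 49) + x*(-40*z^2 + 158*z + 122) + 16*z^2 - 72*z - 40
(2) = -168*m + 50*t^3 + t^2*(40*m + 85) + t*(64*m - 202) - 21
(3) = 12*y^2 + 34*y + 10
(4) = 2*r^2 + r*(14*x + 3) - 7*x - 2
(5) = -n^2 + 11*n - 3*t^2 + t*(4*n - 19) - 28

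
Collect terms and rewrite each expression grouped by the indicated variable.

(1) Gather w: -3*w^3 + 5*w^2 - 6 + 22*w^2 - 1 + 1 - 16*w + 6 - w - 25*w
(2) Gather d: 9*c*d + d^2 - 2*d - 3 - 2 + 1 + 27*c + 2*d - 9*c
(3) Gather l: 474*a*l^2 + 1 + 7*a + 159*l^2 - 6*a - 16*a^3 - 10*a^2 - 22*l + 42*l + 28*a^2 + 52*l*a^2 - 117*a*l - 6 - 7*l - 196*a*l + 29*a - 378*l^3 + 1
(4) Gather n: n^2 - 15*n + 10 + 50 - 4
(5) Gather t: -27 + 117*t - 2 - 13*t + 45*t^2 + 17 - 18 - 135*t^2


(1) = -3*w^3 + 27*w^2 - 42*w
(2) = 9*c*d + 18*c + d^2 - 4
(3) = -16*a^3 + 18*a^2 + 30*a - 378*l^3 + l^2*(474*a + 159) + l*(52*a^2 - 313*a + 13) - 4
(4) = n^2 - 15*n + 56
(5) = -90*t^2 + 104*t - 30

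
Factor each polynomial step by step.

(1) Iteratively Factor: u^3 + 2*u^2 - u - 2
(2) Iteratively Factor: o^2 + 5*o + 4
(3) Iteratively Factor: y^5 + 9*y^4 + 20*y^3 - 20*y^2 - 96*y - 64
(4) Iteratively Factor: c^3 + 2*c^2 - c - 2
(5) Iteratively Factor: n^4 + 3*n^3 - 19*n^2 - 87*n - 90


(1) = (u - 1)*(u^2 + 3*u + 2) = (u - 1)*(u + 1)*(u + 2)
(2) = (o + 1)*(o + 4)
(3) = (y + 4)*(y^4 + 5*y^3 - 20*y - 16) = (y + 2)*(y + 4)*(y^3 + 3*y^2 - 6*y - 8) = (y + 2)*(y + 4)^2*(y^2 - y - 2) = (y + 1)*(y + 2)*(y + 4)^2*(y - 2)
(4) = (c - 1)*(c^2 + 3*c + 2) = (c - 1)*(c + 1)*(c + 2)
(5) = (n + 3)*(n^3 - 19*n - 30) = (n + 2)*(n + 3)*(n^2 - 2*n - 15) = (n - 5)*(n + 2)*(n + 3)*(n + 3)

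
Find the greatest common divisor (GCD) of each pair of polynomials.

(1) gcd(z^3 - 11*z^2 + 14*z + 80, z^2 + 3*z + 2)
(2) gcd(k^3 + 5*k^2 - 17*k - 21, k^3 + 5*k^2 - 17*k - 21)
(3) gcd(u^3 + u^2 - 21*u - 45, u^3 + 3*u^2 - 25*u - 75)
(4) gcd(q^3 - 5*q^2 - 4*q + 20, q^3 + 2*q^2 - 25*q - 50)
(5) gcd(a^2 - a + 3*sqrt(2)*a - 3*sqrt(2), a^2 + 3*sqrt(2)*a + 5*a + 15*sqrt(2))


(1) = z + 2
(2) = k^3 + 5*k^2 - 17*k - 21
(3) = u^2 - 2*u - 15
(4) = gcd((q - 5)*(q - 2)*(q + 2), (q - 5)*(q + 2)*(q + 5)) = q^2 - 3*q - 10
(5) = gcd((a - 1)*(a + 3*sqrt(2)), (a + 5)*(a + 3*sqrt(2))) = a + 3*sqrt(2)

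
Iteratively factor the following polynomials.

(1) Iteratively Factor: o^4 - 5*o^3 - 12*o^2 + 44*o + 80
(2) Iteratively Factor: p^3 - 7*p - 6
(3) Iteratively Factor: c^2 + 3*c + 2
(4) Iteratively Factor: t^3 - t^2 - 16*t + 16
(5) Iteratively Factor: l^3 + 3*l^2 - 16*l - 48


(1) = (o + 2)*(o^3 - 7*o^2 + 2*o + 40) = (o - 4)*(o + 2)*(o^2 - 3*o - 10) = (o - 4)*(o + 2)^2*(o - 5)
(2) = (p - 3)*(p^2 + 3*p + 2) = (p - 3)*(p + 2)*(p + 1)
(3) = (c + 1)*(c + 2)
(4) = (t + 4)*(t^2 - 5*t + 4) = (t - 1)*(t + 4)*(t - 4)
(5) = (l + 4)*(l^2 - l - 12) = (l - 4)*(l + 4)*(l + 3)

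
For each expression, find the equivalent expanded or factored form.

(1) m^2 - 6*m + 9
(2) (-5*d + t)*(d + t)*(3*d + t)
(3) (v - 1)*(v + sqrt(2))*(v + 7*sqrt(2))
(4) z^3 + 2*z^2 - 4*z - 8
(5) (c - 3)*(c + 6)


(1) = (m - 3)^2
(2) = -15*d^3 - 17*d^2*t - d*t^2 + t^3
(3) = v^3 - v^2 + 8*sqrt(2)*v^2 - 8*sqrt(2)*v + 14*v - 14
(4) = (z - 2)*(z + 2)^2
(5) = c^2 + 3*c - 18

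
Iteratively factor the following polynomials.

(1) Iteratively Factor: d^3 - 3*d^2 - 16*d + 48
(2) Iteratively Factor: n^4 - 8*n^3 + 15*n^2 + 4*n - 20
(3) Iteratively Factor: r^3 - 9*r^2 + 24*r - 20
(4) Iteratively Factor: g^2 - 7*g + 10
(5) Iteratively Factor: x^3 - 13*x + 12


(1) = (d + 4)*(d^2 - 7*d + 12) = (d - 4)*(d + 4)*(d - 3)
(2) = (n - 2)*(n^3 - 6*n^2 + 3*n + 10) = (n - 2)*(n + 1)*(n^2 - 7*n + 10) = (n - 5)*(n - 2)*(n + 1)*(n - 2)
(3) = (r - 5)*(r^2 - 4*r + 4) = (r - 5)*(r - 2)*(r - 2)
(4) = (g - 5)*(g - 2)
(5) = (x - 1)*(x^2 + x - 12) = (x - 1)*(x + 4)*(x - 3)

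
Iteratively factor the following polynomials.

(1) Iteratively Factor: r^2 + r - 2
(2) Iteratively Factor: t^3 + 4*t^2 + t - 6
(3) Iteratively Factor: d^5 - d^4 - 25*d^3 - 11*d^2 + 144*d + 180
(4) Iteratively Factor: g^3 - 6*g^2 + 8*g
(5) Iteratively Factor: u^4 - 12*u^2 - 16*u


(1) = (r - 1)*(r + 2)
(2) = (t + 3)*(t^2 + t - 2) = (t + 2)*(t + 3)*(t - 1)
(3) = (d - 3)*(d^4 + 2*d^3 - 19*d^2 - 68*d - 60) = (d - 3)*(d + 2)*(d^3 - 19*d - 30) = (d - 5)*(d - 3)*(d + 2)*(d^2 + 5*d + 6) = (d - 5)*(d - 3)*(d + 2)^2*(d + 3)
(4) = (g - 2)*(g^2 - 4*g) = (g - 4)*(g - 2)*(g)
(5) = (u + 2)*(u^3 - 2*u^2 - 8*u) = u*(u + 2)*(u^2 - 2*u - 8) = u*(u - 4)*(u + 2)*(u + 2)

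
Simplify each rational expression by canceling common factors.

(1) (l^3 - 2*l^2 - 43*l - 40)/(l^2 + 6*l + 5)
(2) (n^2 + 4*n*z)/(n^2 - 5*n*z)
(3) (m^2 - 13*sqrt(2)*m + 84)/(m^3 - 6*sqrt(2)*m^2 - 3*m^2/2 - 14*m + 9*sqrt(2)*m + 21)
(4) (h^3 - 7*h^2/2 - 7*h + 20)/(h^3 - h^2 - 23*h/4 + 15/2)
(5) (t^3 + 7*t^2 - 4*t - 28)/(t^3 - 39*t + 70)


(1) = l - 8
(2) = (-n - 4*z)/(-n + 5*z)
(3) = (2*m - 12*sqrt(2))/(2*m^2 + m*(-3 + 2*sqrt(2)) - 3*sqrt(2))
(4) = (2*h - 8)/(2*h - 3)
(5) = (t + 2)/(t - 5)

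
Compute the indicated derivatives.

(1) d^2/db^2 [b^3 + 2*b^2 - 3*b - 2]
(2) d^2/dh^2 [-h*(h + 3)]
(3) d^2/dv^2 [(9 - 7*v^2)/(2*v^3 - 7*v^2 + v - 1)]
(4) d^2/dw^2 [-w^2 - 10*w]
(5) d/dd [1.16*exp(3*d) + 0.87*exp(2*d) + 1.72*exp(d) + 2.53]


(1) = 6*b + 4
(2) = -2
(3) = 2*(-28*v^6 + 258*v^4 - 1155*v^3 + 1524*v^2 - 135*v - 61)/(8*v^9 - 84*v^8 + 306*v^7 - 439*v^6 + 237*v^5 - 180*v^4 + 49*v^3 - 24*v^2 + 3*v - 1)
(4) = -2
(5) = (3.48*exp(2*d) + 1.74*exp(d) + 1.72)*exp(d)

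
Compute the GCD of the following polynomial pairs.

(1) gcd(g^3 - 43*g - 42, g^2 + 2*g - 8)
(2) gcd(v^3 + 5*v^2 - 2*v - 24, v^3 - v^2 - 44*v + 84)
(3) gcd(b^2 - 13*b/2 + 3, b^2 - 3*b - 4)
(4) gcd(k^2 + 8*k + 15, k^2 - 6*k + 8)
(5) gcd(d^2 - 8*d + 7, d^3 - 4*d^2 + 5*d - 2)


(1) = 1
(2) = v - 2
(3) = 1
(4) = gcd((k + 3)*(k + 5), (k - 4)*(k - 2)) = 1
(5) = gcd((d - 7)*(d - 1), (d - 2)*(d - 1)^2) = d - 1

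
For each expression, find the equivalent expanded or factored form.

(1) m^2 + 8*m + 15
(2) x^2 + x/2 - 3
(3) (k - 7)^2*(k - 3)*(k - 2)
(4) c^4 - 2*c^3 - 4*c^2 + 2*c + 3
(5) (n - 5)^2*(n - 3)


(1) = (m + 3)*(m + 5)
(2) = (x - 3/2)*(x + 2)
(3) = k^4 - 19*k^3 + 125*k^2 - 329*k + 294
(4) = (c - 3)*(c - 1)*(c + 1)^2
(5) = n^3 - 13*n^2 + 55*n - 75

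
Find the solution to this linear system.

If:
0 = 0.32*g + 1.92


Then:
g = -6.00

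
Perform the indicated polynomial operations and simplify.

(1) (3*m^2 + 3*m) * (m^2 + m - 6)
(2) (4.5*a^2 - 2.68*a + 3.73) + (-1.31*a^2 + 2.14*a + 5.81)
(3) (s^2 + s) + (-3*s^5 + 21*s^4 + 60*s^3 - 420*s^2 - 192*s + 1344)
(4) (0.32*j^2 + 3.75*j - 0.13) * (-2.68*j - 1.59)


(1) = 3*m^4 + 6*m^3 - 15*m^2 - 18*m
(2) = 3.19*a^2 - 0.54*a + 9.54
(3) = -3*s^5 + 21*s^4 + 60*s^3 - 419*s^2 - 191*s + 1344
(4) = -0.8576*j^3 - 10.5588*j^2 - 5.6141*j + 0.2067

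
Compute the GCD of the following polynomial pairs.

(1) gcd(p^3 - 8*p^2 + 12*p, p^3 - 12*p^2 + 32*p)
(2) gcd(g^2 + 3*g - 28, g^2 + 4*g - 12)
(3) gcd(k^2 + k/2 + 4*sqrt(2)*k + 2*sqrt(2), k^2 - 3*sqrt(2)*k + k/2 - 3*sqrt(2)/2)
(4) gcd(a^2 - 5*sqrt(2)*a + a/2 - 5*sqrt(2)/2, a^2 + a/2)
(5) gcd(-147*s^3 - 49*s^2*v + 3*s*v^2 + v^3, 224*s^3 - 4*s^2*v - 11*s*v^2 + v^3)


(1) = gcd(p*(p - 6)*(p - 2), p*(p - 8)*(p - 4)) = p
(2) = 1
(3) = gcd((k + 1/2)*(k + 4*sqrt(2)), (k + 1/2)*(k - 3*sqrt(2))) = k + 1/2
(4) = a + 1/2
(5) = 7*s - v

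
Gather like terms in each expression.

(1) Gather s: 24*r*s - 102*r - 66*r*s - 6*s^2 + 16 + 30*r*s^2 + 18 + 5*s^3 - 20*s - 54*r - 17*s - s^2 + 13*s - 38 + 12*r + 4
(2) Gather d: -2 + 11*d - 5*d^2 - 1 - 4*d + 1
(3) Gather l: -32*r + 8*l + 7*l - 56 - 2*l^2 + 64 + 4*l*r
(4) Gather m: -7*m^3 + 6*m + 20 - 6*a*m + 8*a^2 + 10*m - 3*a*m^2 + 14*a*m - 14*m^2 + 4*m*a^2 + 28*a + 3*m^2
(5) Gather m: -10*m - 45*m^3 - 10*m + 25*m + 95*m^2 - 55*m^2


(1) = -144*r + 5*s^3 + s^2*(30*r - 7) + s*(-42*r - 24)
(2) = -5*d^2 + 7*d - 2
(3) = -2*l^2 + l*(4*r + 15) - 32*r + 8
(4) = 8*a^2 + 28*a - 7*m^3 + m^2*(-3*a - 11) + m*(4*a^2 + 8*a + 16) + 20
(5) = -45*m^3 + 40*m^2 + 5*m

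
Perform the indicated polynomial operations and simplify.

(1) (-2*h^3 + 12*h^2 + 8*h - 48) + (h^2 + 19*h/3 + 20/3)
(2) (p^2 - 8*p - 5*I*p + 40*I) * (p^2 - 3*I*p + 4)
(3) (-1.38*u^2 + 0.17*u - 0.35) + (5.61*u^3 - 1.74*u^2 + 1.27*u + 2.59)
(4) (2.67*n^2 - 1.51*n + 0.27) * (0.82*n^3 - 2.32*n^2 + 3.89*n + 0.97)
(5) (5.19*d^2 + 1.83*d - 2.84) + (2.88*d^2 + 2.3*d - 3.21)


(1) = -2*h^3 + 13*h^2 + 43*h/3 - 124/3
(2) = p^4 - 8*p^3 - 8*I*p^3 - 11*p^2 + 64*I*p^2 + 88*p - 20*I*p + 160*I
(3) = 5.61*u^3 - 3.12*u^2 + 1.44*u + 2.24
(4) = 2.1894*n^5 - 7.4326*n^4 + 14.1109*n^3 - 3.9104*n^2 - 0.4144*n + 0.2619
(5) = 8.07*d^2 + 4.13*d - 6.05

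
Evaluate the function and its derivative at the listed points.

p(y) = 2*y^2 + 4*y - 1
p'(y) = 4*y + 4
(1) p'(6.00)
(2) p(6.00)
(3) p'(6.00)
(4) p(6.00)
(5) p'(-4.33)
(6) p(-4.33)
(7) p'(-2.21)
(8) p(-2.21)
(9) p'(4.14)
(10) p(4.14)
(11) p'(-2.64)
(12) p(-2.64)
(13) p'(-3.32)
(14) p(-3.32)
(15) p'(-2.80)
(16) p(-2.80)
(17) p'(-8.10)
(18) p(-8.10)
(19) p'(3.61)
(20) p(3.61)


(1) = 28.00
(2) = 95.00
(3) = 28.00
(4) = 95.00
(5) = -13.32
(6) = 19.18
(7) = -4.84
(8) = -0.07
(9) = 20.56
(10) = 49.84
(11) = -6.56
(12) = 2.38
(13) = -9.28
(14) = 7.76
(15) = -7.20
(16) = 3.48
(17) = -28.40
(18) = 97.82
(19) = 18.44
(20) = 39.50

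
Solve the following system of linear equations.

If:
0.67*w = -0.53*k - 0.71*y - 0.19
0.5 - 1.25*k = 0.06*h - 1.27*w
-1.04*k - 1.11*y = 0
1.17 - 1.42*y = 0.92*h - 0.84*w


Then:
h = 1.13
k = 0.07
w = -0.27
y = -0.07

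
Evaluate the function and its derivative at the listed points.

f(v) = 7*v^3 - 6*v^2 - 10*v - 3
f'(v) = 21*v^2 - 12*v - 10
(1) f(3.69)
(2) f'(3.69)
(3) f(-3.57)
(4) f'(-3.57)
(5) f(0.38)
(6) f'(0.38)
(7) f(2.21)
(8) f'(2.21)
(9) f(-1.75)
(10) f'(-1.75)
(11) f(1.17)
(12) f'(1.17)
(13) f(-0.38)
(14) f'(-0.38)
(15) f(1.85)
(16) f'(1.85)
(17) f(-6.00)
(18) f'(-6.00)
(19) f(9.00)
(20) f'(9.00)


(1) = 230.11
(2) = 231.66
(3) = -362.26
(4) = 300.48
(5) = -7.28
(6) = -11.53
(7) = 21.15
(8) = 66.05
(9) = -41.39
(10) = 75.31
(11) = -11.70
(12) = 4.71
(13) = -0.45
(14) = -2.41
(15) = 2.29
(16) = 39.67
(17) = -1671.00
(18) = 818.00
(19) = 4524.00
(20) = 1583.00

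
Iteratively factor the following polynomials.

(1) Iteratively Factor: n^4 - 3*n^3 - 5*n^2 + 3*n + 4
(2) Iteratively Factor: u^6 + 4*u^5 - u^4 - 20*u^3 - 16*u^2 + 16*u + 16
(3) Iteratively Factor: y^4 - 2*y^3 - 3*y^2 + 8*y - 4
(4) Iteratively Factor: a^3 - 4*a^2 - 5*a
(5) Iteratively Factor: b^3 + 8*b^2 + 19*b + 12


(1) = (n - 4)*(n^3 + n^2 - n - 1) = (n - 4)*(n + 1)*(n^2 - 1) = (n - 4)*(n + 1)^2*(n - 1)
(2) = (u + 2)*(u^5 + 2*u^4 - 5*u^3 - 10*u^2 + 4*u + 8) = (u - 1)*(u + 2)*(u^4 + 3*u^3 - 2*u^2 - 12*u - 8) = (u - 1)*(u + 2)^2*(u^3 + u^2 - 4*u - 4) = (u - 1)*(u + 2)^3*(u^2 - u - 2) = (u - 2)*(u - 1)*(u + 2)^3*(u + 1)
(3) = (y - 1)*(y^3 - y^2 - 4*y + 4) = (y - 1)^2*(y^2 - 4) = (y - 2)*(y - 1)^2*(y + 2)
(4) = (a + 1)*(a^2 - 5*a) = a*(a + 1)*(a - 5)
(5) = (b + 4)*(b^2 + 4*b + 3) = (b + 1)*(b + 4)*(b + 3)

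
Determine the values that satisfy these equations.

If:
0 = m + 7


Then:
m = -7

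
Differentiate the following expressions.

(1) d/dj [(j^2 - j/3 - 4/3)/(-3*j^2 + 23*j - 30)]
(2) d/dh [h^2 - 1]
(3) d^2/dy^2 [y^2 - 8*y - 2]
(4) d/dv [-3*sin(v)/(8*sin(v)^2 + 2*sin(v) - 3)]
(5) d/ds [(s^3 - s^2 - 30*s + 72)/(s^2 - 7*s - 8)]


(1) = 2*(33*j^2 - 102*j + 61)/(3*(9*j^4 - 138*j^3 + 709*j^2 - 1380*j + 900))
(2) = 2*h
(3) = 2
(4) = 3*(8*sin(v)^2 + 3)*cos(v)/((2*sin(v) - 1)^2*(4*sin(v) + 3)^2)
(5) = (s^4 - 14*s^3 + 13*s^2 - 128*s + 744)/(s^4 - 14*s^3 + 33*s^2 + 112*s + 64)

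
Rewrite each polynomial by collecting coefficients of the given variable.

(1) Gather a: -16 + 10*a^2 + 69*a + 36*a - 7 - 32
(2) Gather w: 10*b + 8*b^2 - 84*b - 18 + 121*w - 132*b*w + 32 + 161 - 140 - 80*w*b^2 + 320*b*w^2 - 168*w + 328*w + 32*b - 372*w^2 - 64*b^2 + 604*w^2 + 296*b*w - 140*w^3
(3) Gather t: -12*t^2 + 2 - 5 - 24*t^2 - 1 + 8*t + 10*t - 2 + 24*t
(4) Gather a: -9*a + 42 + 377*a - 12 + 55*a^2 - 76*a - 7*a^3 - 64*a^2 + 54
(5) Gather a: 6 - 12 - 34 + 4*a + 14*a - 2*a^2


(1) = 10*a^2 + 105*a - 55
(2) = -56*b^2 - 42*b - 140*w^3 + w^2*(320*b + 232) + w*(-80*b^2 + 164*b + 281) + 35
(3) = -36*t^2 + 42*t - 6
(4) = -7*a^3 - 9*a^2 + 292*a + 84
(5) = -2*a^2 + 18*a - 40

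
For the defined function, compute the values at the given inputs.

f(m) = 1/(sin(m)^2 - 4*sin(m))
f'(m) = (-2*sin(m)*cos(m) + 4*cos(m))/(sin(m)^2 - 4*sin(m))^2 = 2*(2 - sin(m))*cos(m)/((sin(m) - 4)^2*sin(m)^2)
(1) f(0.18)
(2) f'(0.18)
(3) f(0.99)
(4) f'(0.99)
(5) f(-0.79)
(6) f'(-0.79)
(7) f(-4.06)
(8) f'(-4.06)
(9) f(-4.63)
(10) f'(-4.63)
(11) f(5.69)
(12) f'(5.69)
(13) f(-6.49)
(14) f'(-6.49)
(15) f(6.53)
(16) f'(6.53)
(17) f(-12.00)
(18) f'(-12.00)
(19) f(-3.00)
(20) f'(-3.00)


(1) = -1.46
(2) = 7.66
(3) = -0.38
(4) = 0.18
(5) = 0.30
(6) = 0.34
(7) = -0.39
(8) = -0.23
(9) = -0.33
(10) = -0.02
(11) = 0.39
(12) = 0.65
(13) = 1.16
(14) = 5.79
(15) = -1.09
(16) = 4.04
(17) = -0.54
(18) = 0.72
(19) = 1.71
(20) = -12.41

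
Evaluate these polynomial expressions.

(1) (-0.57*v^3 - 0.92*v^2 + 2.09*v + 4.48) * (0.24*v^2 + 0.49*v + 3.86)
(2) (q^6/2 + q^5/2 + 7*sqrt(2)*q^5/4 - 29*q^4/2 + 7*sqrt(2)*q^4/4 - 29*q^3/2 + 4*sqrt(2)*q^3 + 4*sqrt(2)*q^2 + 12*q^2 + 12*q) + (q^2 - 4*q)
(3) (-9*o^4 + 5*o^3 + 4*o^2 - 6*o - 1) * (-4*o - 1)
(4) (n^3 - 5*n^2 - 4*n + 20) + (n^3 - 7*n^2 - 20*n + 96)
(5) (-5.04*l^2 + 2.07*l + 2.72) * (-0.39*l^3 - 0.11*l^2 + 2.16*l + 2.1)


(1) = -0.1368*v^5 - 0.5001*v^4 - 2.1494*v^3 - 1.4519*v^2 + 10.2626*v + 17.2928
(2) = q^6/2 + q^5/2 + 7*sqrt(2)*q^5/4 - 29*q^4/2 + 7*sqrt(2)*q^4/4 - 29*q^3/2 + 4*sqrt(2)*q^3 + 4*sqrt(2)*q^2 + 13*q^2 + 8*q
(3) = 36*o^5 - 11*o^4 - 21*o^3 + 20*o^2 + 10*o + 1
(4) = 2*n^3 - 12*n^2 - 24*n + 116
(5) = 1.9656*l^5 - 0.2529*l^4 - 12.1749*l^3 - 6.412*l^2 + 10.2222*l + 5.712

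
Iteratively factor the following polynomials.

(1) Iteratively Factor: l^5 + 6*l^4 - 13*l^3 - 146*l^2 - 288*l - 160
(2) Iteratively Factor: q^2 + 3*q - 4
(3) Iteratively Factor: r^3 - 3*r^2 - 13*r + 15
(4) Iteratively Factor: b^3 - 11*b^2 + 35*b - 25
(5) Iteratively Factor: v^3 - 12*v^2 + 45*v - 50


(1) = (l + 4)*(l^4 + 2*l^3 - 21*l^2 - 62*l - 40) = (l + 1)*(l + 4)*(l^3 + l^2 - 22*l - 40) = (l + 1)*(l + 2)*(l + 4)*(l^2 - l - 20) = (l + 1)*(l + 2)*(l + 4)^2*(l - 5)
(2) = (q + 4)*(q - 1)
(3) = (r - 5)*(r^2 + 2*r - 3) = (r - 5)*(r + 3)*(r - 1)
(4) = (b - 1)*(b^2 - 10*b + 25) = (b - 5)*(b - 1)*(b - 5)
(5) = (v - 5)*(v^2 - 7*v + 10) = (v - 5)^2*(v - 2)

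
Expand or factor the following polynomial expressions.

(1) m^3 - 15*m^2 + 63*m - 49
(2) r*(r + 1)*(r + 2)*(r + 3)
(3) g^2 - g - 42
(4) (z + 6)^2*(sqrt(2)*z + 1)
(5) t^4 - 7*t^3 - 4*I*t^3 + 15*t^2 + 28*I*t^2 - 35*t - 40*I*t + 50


(1) = (m - 7)^2*(m - 1)
(2) = r^4 + 6*r^3 + 11*r^2 + 6*r
(3) = (g - 7)*(g + 6)
(4) = sqrt(2)*z^3 + z^2 + 12*sqrt(2)*z^2 + 12*z + 36*sqrt(2)*z + 36
(5) = (t - 5)*(t - 2)*(t - 5*I)*(t + I)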